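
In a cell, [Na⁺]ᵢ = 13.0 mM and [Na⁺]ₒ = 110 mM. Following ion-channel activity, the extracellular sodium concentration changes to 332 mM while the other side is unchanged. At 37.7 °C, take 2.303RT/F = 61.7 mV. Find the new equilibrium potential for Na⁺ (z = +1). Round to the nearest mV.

87 mV

After the shift: [Na⁺]_out = 332, [Na⁺]_in = 13.0 mM.
E_new = (61.7/1)·log₁₀(332/13.0) = 61.70 · (1.4072) = 86.82 mV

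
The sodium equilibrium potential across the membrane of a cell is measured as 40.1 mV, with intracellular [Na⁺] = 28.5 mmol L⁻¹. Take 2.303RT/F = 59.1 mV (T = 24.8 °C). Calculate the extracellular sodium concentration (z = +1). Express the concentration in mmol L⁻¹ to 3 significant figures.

Nernst: E = (59.1/1) · log₁₀([out]/[in]), so log₁₀([out]/[in]) = 40.1 × 1 / 59.1 = 0.6785.
[out]/[in] = 10^(0.6785) = 4.77.
[out] = 4.77 × 28.5 = 135.9 mmol L⁻¹.

136 mmol L⁻¹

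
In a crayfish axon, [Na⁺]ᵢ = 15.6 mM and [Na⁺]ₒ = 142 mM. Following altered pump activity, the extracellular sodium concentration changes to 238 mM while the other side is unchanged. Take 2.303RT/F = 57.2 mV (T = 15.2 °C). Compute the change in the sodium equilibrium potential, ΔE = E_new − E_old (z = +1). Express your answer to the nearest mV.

13 mV

E_old = (57.2/1)·log₁₀(142/15.6) = 54.86 mV
E_new = (57.2/1)·log₁₀(238/15.6) = 67.69 mV
ΔE = 67.69 − (54.86) = 12.83 mV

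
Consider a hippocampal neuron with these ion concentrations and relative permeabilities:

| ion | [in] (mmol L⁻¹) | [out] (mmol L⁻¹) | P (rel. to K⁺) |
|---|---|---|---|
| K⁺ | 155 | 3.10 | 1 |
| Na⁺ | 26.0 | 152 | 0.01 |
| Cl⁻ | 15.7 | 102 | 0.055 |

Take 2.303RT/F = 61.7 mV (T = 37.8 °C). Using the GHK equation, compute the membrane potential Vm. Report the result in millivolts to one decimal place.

-90.5 mV

Vm = 61.7 · log₁₀[(Σ P·[cation]ₒ + Σ P·[anion]ᵢ) / (Σ P·[cation]ᵢ + Σ P·[anion]ₒ)]
Numerator = 1×3.10 + 0.01×152 + 0.055×15.7 = 5.484
Denominator = 1×155 + 0.01×26.0 + 0.055×102 = 160.9
Vm = 61.7 · log₁₀(0.034087) = 61.7 × (-1.4674) = -90.54 mV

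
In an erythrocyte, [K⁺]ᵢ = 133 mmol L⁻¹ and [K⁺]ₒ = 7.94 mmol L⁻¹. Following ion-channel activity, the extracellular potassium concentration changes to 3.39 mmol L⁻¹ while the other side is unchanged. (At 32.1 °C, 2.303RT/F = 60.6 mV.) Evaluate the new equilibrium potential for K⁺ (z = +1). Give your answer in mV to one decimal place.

-96.6 mV

After the shift: [K⁺]_out = 3.39, [K⁺]_in = 133 mmol L⁻¹.
E_new = (60.6/1)·log₁₀(3.39/133) = 60.60 · (-1.5937) = -96.58 mV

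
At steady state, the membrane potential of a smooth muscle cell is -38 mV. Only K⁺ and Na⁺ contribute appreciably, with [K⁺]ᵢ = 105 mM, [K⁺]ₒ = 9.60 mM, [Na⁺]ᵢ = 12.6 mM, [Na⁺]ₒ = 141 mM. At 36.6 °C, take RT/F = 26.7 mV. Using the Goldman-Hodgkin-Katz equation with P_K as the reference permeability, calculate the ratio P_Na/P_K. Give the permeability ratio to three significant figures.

0.114

Let α = P_Na/P_K. GHK: Vm = 26.7·ln[(Kₒ + α·Naₒ)/(Kᵢ + α·Naᵢ)].
e^(Vm/26.7) = e^(-38.0/26.7) = 0.24094
So 0.24094·(Kᵢ + α·Naᵢ) = Kₒ + α·Naₒ → α = (0.24094·105.0 − 9.6) / (141.0 − 0.24094·12.6)
α = (25.3 − 9.6) / (141.0 − 3.036) = 15.7/138 = 0.1138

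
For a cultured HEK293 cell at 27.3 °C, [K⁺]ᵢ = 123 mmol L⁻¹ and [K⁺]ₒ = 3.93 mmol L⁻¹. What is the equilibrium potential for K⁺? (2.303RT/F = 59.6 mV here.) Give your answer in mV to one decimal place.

E = (59.6/z) · log₁₀([K⁺]_out/[K⁺]_in) with z = +1.
= (59.6/1) · log₁₀(3.93/123) = 59.60 · log₁₀(0.03195)
= 59.60 · (-1.4955) = -89.13 mV

-89.1 mV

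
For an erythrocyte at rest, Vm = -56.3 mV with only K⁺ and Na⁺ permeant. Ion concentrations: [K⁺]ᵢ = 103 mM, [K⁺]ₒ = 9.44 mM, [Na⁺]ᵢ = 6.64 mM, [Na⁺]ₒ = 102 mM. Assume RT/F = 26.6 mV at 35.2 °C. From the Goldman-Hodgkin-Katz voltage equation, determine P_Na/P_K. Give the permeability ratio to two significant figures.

Let α = P_Na/P_K. GHK: Vm = 26.6·ln[(Kₒ + α·Naₒ)/(Kᵢ + α·Naᵢ)].
e^(Vm/26.6) = e^(-56.3/26.6) = 0.12045
So 0.12045·(Kᵢ + α·Naᵢ) = Kₒ + α·Naₒ → α = (0.12045·103.0 − 9.44) / (102.0 − 0.12045·6.64)
α = (12.41 − 9.44) / (102.0 − 0.7998) = 2.966/101.2 = 0.02931

0.029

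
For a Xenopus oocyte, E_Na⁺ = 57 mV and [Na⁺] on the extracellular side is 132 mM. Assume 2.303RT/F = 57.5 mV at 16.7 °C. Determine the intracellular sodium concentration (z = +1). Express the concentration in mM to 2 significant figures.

Nernst: E = (57.5/1) · log₁₀([out]/[in]), so log₁₀([out]/[in]) = 57.0 × 1 / 57.5 = 0.9913.
[out]/[in] = 10^(0.9913) = 9.802.
[in] = 132 / 9.802 = 13.47 mM.

13 mM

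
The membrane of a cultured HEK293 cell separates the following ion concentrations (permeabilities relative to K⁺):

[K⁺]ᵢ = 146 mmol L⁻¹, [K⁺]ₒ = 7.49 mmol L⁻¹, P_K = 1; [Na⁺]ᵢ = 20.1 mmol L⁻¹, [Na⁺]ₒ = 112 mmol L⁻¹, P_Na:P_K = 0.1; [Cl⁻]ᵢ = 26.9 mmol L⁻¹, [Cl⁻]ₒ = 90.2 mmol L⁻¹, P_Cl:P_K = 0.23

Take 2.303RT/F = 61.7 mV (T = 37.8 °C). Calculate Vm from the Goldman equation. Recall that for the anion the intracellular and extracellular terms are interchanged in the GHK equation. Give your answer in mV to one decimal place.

Vm = 61.7 · log₁₀[(Σ P·[cation]ₒ + Σ P·[anion]ᵢ) / (Σ P·[cation]ᵢ + Σ P·[anion]ₒ)]
Numerator = 1×7.49 + 0.1×112 + 0.23×26.9 = 24.88
Denominator = 1×146 + 0.1×20.1 + 0.23×90.2 = 168.8
Vm = 61.7 · log₁₀(0.14741) = 61.7 × (-0.8315) = -51.30 mV

-51.3 mV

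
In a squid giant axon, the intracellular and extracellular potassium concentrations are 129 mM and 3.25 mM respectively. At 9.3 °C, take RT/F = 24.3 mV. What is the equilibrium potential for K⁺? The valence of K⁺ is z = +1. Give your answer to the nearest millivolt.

-89 mV

E = (24.3/z) · ln([K⁺]_out/[K⁺]_in) with z = +1.
= (24.3/1) · ln(3.25/129) = 24.30 · ln(0.02519)
= 24.30 · (-3.6812) = -89.45 mV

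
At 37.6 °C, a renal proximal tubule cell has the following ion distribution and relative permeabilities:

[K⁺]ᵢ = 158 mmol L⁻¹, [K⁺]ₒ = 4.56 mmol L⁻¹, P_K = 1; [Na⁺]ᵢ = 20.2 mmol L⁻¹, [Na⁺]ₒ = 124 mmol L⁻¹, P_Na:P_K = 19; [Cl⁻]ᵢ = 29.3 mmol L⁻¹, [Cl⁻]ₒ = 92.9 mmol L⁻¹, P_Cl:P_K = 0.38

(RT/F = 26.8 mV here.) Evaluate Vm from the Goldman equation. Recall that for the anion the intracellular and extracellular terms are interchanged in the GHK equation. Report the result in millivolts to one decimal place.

37.9 mV

Vm = 26.8 · ln[(Σ P·[cation]ₒ + Σ P·[anion]ᵢ) / (Σ P·[cation]ᵢ + Σ P·[anion]ₒ)]
Numerator = 1×4.56 + 19×124 + 0.38×29.3 = 2372
Denominator = 1×158 + 19×20.2 + 0.38×92.9 = 577.1
Vm = 26.8 · ln(4.1097) = 26.8 × (1.4133) = 37.88 mV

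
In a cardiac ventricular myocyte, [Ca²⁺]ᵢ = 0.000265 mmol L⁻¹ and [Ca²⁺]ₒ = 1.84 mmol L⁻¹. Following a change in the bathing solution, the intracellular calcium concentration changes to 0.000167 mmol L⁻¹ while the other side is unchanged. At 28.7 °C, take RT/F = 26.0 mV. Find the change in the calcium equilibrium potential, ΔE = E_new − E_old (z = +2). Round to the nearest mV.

E_old = (26.0/2)·ln(1.84/0.000265) = 114.99 mV
E_new = (26.0/2)·ln(1.84/0.000167) = 120.99 mV
ΔE = 120.99 − (114.99) = 6.00 mV

6 mV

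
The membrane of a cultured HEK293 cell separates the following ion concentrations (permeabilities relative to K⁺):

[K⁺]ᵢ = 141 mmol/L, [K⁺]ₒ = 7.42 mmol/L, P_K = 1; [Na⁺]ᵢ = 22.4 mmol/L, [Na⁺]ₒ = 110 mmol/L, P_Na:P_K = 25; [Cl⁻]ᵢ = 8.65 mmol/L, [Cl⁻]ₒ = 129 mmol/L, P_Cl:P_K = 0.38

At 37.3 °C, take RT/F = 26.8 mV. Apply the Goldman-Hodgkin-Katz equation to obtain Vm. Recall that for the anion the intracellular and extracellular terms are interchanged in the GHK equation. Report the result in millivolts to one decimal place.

34.9 mV

Vm = 26.8 · ln[(Σ P·[cation]ₒ + Σ P·[anion]ᵢ) / (Σ P·[cation]ᵢ + Σ P·[anion]ₒ)]
Numerator = 1×7.42 + 25×110 + 0.38×8.65 = 2761
Denominator = 1×141 + 25×22.4 + 0.38×129 = 750
Vm = 26.8 · ln(3.6808) = 26.8 × (1.3031) = 34.92 mV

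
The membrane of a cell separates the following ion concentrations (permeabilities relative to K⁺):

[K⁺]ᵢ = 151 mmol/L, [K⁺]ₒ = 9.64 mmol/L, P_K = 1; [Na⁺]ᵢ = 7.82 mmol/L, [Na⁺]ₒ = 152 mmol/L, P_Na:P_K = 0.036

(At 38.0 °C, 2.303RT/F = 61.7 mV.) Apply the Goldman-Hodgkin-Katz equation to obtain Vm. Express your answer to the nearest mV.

-62 mV

Vm = 61.7 · log₁₀[(Σ P·[cation]ₒ + Σ P·[anion]ᵢ) / (Σ P·[cation]ᵢ + Σ P·[anion]ₒ)]
Numerator = 1×9.64 + 0.036×152 = 15.11
Denominator = 1×151 + 0.036×7.82 = 151.3
Vm = 61.7 · log₁₀(0.099893) = 61.7 × (-1.0005) = -61.73 mV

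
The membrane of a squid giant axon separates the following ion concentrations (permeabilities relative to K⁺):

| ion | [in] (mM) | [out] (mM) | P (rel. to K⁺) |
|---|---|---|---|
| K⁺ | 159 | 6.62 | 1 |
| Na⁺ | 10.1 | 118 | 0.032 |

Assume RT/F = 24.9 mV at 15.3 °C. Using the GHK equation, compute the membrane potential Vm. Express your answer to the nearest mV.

-68 mV

Vm = 24.9 · ln[(Σ P·[cation]ₒ + Σ P·[anion]ᵢ) / (Σ P·[cation]ᵢ + Σ P·[anion]ₒ)]
Numerator = 1×6.62 + 0.032×118 = 10.4
Denominator = 1×159 + 0.032×10.1 = 159.3
Vm = 24.9 · ln(0.065251) = 24.9 × (-2.7295) = -67.96 mV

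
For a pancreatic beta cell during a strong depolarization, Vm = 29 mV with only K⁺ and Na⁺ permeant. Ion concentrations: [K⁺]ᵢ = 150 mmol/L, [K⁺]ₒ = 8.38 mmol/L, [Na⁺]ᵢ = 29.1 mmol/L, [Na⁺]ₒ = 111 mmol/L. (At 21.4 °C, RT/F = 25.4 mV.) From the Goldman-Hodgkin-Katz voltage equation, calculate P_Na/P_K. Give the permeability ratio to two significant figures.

Let α = P_Na/P_K. GHK: Vm = 25.4·ln[(Kₒ + α·Naₒ)/(Kᵢ + α·Naᵢ)].
e^(Vm/25.4) = e^(29.0/25.4) = 3.1322
So 3.1322·(Kᵢ + α·Naᵢ) = Kₒ + α·Naₒ → α = (3.1322·150.0 − 8.38) / (111.0 − 3.1322·29.1)
α = (469.8 − 8.38) / (111.0 − 91.15) = 461.4/19.85 = 23.24

23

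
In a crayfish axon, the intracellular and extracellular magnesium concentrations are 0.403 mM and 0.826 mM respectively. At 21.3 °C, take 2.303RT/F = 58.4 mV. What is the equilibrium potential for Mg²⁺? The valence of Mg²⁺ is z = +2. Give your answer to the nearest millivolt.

9 mV

E = (58.4/z) · log₁₀([Mg²⁺]_out/[Mg²⁺]_in) with z = +2.
= (58.4/2) · log₁₀(0.826/0.403) = 29.20 · log₁₀(2.05)
= 29.20 · (0.3117) = 9.10 mV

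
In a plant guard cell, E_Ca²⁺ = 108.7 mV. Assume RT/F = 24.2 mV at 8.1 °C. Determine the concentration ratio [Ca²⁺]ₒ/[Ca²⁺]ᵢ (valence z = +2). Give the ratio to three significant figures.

7970

ln([out]/[in]) = E·z/(24.2) = 108.7 × 2 / 24.2 = 8.9835
[out]/[in] = e^(8.9835) = 7970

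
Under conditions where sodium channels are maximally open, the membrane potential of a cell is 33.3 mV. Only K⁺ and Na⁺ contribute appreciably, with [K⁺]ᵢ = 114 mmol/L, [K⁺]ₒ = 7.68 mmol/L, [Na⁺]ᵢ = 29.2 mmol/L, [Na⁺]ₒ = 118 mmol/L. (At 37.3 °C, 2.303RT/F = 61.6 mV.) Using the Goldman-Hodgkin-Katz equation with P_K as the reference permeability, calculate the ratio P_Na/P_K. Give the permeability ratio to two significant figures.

23

Let α = P_Na/P_K. GHK: Vm = 61.6·log₁₀[(Kₒ + α·Naₒ)/(Kᵢ + α·Naᵢ)].
10^(Vm/61.6) = 10^(33.3/61.6) = 3.472
So 3.472·(Kᵢ + α·Naᵢ) = Kₒ + α·Naₒ → α = (3.472·114.0 − 7.68) / (118.0 − 3.472·29.2)
α = (395.8 − 7.68) / (118.0 − 101.4) = 388.1/16.62 = 23.36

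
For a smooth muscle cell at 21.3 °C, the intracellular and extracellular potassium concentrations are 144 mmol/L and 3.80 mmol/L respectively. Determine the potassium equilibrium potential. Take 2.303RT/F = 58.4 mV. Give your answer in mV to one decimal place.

E = (58.4/z) · log₁₀([K⁺]_out/[K⁺]_in) with z = +1.
= (58.4/1) · log₁₀(3.80/144) = 58.40 · log₁₀(0.02639)
= 58.40 · (-1.5786) = -92.19 mV

-92.2 mV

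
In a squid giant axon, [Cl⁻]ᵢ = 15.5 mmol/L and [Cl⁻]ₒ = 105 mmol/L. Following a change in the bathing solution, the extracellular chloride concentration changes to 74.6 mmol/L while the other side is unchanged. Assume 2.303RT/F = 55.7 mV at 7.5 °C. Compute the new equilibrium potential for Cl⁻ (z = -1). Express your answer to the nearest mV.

-38 mV

After the shift: [Cl⁻]_out = 74.6, [Cl⁻]_in = 15.5 mmol/L.
E_new = (55.7/-1)·log₁₀(74.6/15.5) = -55.70 · (0.6824) = -38.01 mV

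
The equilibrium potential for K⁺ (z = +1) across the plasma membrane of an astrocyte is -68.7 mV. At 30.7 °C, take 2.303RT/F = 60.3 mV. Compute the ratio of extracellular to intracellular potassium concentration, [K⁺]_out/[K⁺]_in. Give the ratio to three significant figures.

0.0726

log₁₀([out]/[in]) = E·z/(60.3) = -68.7 × 1 / 60.3 = -1.1393
[out]/[in] = 10^(-1.1393) = 0.07256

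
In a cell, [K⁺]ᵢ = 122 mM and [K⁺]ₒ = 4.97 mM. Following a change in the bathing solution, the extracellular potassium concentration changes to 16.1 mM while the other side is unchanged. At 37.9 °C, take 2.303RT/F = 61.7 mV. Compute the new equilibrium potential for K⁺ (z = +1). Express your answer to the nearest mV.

After the shift: [K⁺]_out = 16.1, [K⁺]_in = 122 mM.
E_new = (61.7/1)·log₁₀(16.1/122) = 61.70 · (-0.8795) = -54.27 mV

-54 mV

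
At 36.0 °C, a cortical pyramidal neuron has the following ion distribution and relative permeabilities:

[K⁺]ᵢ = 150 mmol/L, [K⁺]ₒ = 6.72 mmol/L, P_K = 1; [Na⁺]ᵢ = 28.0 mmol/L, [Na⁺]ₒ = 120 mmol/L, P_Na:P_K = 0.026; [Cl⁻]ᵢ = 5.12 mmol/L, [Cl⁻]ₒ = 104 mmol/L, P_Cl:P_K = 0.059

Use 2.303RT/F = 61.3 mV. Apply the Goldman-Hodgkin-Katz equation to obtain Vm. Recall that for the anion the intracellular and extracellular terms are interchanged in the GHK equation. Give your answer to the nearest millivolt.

Vm = 61.3 · log₁₀[(Σ P·[cation]ₒ + Σ P·[anion]ᵢ) / (Σ P·[cation]ᵢ + Σ P·[anion]ₒ)]
Numerator = 1×6.72 + 0.026×120 + 0.059×5.12 = 10.14
Denominator = 1×150 + 0.026×28.0 + 0.059×104 = 156.9
Vm = 61.3 · log₁₀(0.064655) = 61.3 × (-1.1894) = -72.91 mV

-73 mV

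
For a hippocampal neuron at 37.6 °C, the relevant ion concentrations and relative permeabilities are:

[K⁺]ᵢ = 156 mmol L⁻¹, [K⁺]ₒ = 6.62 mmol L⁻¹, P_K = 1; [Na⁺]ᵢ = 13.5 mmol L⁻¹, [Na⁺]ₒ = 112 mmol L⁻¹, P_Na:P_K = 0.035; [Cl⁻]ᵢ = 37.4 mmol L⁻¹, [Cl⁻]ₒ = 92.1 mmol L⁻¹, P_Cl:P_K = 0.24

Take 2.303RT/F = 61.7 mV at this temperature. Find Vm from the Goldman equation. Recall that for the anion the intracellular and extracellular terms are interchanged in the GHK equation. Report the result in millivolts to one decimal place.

-59.3 mV

Vm = 61.7 · log₁₀[(Σ P·[cation]ₒ + Σ P·[anion]ᵢ) / (Σ P·[cation]ᵢ + Σ P·[anion]ₒ)]
Numerator = 1×6.62 + 0.035×112 + 0.24×37.4 = 19.52
Denominator = 1×156 + 0.035×13.5 + 0.24×92.1 = 178.6
Vm = 61.7 · log₁₀(0.10929) = 61.7 × (-0.9614) = -59.32 mV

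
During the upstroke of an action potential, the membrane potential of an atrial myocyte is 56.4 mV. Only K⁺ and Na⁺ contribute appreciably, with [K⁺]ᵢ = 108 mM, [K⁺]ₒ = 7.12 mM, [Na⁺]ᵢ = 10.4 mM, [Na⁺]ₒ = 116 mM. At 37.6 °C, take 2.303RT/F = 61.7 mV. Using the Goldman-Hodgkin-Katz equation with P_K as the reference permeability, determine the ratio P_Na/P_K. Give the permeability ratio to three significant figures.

28.7

Let α = P_Na/P_K. GHK: Vm = 61.7·log₁₀[(Kₒ + α·Naₒ)/(Kᵢ + α·Naᵢ)].
10^(Vm/61.7) = 10^(56.4/61.7) = 8.2054
So 8.2054·(Kᵢ + α·Naᵢ) = Kₒ + α·Naₒ → α = (8.2054·108.0 − 7.12) / (116.0 − 8.2054·10.4)
α = (886.2 − 7.12) / (116.0 − 85.34) = 879.1/30.66 = 28.67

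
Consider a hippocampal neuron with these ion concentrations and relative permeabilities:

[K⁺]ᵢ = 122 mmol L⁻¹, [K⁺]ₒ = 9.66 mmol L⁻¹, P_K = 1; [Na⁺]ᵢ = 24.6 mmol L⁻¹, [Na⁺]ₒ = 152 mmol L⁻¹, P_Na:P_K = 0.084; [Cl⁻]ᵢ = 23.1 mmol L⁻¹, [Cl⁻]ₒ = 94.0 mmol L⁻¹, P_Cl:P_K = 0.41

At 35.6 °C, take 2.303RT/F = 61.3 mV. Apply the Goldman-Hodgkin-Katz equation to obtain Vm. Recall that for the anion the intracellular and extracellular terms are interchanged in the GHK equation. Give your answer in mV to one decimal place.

-43.4 mV

Vm = 61.3 · log₁₀[(Σ P·[cation]ₒ + Σ P·[anion]ᵢ) / (Σ P·[cation]ᵢ + Σ P·[anion]ₒ)]
Numerator = 1×9.66 + 0.084×152 + 0.41×23.1 = 31.9
Denominator = 1×122 + 0.084×24.6 + 0.41×94.0 = 162.6
Vm = 61.3 · log₁₀(0.19617) = 61.3 × (-0.7074) = -43.36 mV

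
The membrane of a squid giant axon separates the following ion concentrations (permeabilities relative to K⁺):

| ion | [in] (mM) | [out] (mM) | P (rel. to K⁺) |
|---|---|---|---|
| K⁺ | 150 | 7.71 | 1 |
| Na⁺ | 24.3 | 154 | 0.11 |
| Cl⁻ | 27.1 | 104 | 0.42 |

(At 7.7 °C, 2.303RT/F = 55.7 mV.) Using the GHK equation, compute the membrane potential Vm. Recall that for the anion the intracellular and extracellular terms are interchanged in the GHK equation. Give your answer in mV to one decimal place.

Vm = 55.7 · log₁₀[(Σ P·[cation]ₒ + Σ P·[anion]ᵢ) / (Σ P·[cation]ᵢ + Σ P·[anion]ₒ)]
Numerator = 1×7.71 + 0.11×154 + 0.42×27.1 = 36.03
Denominator = 1×150 + 0.11×24.3 + 0.42×104 = 196.4
Vm = 55.7 · log₁₀(0.18351) = 55.7 × (-0.7363) = -41.01 mV

-41.0 mV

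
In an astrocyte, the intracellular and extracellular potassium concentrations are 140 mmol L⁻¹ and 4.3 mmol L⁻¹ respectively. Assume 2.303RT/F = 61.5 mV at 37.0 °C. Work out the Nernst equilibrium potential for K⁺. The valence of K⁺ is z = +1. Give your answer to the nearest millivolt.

E = (61.5/z) · log₁₀([K⁺]_out/[K⁺]_in) with z = +1.
= (61.5/1) · log₁₀(4.3/140) = 61.50 · log₁₀(0.03071)
= 61.50 · (-1.5127) = -93.03 mV

-93 mV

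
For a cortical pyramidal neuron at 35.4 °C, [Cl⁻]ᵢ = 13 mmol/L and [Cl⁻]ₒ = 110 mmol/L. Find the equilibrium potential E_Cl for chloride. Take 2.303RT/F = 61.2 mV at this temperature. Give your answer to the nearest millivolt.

E = (61.2/z) · log₁₀([Cl⁻]_out/[Cl⁻]_in) with z = -1.
For an anion, dividing by z = -1 reverses the sign.
= (61.2/-1) · log₁₀(110/13) = -61.20 · log₁₀(8.462)
= -61.20 · (0.9274) = -56.76 mV

-57 mV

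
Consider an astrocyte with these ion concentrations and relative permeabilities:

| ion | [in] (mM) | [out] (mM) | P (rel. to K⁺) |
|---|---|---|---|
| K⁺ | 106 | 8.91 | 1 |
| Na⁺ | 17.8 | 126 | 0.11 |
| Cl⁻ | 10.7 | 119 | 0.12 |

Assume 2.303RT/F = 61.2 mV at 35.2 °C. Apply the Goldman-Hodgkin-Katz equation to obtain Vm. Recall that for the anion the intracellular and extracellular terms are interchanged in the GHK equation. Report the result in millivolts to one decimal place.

-43.2 mV

Vm = 61.2 · log₁₀[(Σ P·[cation]ₒ + Σ P·[anion]ᵢ) / (Σ P·[cation]ᵢ + Σ P·[anion]ₒ)]
Numerator = 1×8.91 + 0.11×126 + 0.12×10.7 = 24.05
Denominator = 1×106 + 0.11×17.8 + 0.12×119 = 122.2
Vm = 61.2 · log₁₀(0.19678) = 61.2 × (-0.7060) = -43.21 mV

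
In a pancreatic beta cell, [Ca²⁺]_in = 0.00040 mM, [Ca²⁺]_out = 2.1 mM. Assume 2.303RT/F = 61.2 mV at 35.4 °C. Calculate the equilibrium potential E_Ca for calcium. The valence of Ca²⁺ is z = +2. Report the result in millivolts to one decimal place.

113.8 mV

E = (61.2/z) · log₁₀([Ca²⁺]_out/[Ca²⁺]_in) with z = +2.
= (61.2/2) · log₁₀(2.1/0.00040) = 30.60 · log₁₀(5250)
= 30.60 · (3.7202) = 113.84 mV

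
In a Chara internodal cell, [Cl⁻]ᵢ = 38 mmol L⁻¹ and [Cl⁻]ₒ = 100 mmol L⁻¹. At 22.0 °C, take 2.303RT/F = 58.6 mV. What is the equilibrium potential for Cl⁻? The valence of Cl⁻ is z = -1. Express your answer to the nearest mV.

E = (58.6/z) · log₁₀([Cl⁻]_out/[Cl⁻]_in) with z = -1.
For an anion, dividing by z = -1 reverses the sign.
= (58.6/-1) · log₁₀(100/38) = -58.60 · log₁₀(2.632)
= -58.60 · (0.4202) = -24.62 mV

-25 mV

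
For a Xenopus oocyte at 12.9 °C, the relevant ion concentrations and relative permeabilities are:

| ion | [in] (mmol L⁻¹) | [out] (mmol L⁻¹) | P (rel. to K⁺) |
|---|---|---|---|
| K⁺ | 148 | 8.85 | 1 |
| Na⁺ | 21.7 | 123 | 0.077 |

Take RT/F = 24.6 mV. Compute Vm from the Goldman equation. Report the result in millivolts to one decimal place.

Vm = 24.6 · ln[(Σ P·[cation]ₒ + Σ P·[anion]ᵢ) / (Σ P·[cation]ᵢ + Σ P·[anion]ₒ)]
Numerator = 1×8.85 + 0.077×123 = 18.32
Denominator = 1×148 + 0.077×21.7 = 149.7
Vm = 24.6 · ln(0.12241) = 24.6 × (-2.1004) = -51.67 mV

-51.7 mV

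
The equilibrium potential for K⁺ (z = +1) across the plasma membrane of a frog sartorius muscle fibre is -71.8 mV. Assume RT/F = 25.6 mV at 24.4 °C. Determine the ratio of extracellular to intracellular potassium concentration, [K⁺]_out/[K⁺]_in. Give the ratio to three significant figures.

0.0605

ln([out]/[in]) = E·z/(25.6) = -71.8 × 1 / 25.6 = -2.8047
[out]/[in] = e^(-2.8047) = 0.06053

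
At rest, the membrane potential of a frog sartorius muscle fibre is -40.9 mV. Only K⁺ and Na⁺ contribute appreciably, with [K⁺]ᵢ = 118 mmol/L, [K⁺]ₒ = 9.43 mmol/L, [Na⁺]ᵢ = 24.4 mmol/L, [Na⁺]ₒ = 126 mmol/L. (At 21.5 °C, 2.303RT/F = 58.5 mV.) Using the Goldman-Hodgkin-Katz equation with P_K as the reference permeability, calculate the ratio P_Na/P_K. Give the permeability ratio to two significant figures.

0.12

Let α = P_Na/P_K. GHK: Vm = 58.5·log₁₀[(Kₒ + α·Naₒ)/(Kᵢ + α·Naᵢ)].
10^(Vm/58.5) = 10^(-40.9/58.5) = 0.19992
So 0.19992·(Kᵢ + α·Naᵢ) = Kₒ + α·Naₒ → α = (0.19992·118.0 − 9.43) / (126.0 − 0.19992·24.4)
α = (23.59 − 9.43) / (126.0 − 4.878) = 14.16/121.1 = 0.1169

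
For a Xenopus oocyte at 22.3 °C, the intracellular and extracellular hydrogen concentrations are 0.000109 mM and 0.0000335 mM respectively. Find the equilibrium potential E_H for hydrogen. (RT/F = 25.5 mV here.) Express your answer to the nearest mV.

E = (25.5/z) · ln([H⁺]_out/[H⁺]_in) with z = +1.
= (25.5/1) · ln(0.0000335/0.000109) = 25.50 · ln(0.3073)
= 25.50 · (-1.1798) = -30.08 mV

-30 mV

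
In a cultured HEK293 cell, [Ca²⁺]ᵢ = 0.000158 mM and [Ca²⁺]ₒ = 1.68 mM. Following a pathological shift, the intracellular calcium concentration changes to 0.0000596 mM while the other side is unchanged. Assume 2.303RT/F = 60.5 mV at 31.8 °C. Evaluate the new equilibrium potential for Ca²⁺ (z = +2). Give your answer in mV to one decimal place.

134.6 mV

After the shift: [Ca²⁺]_out = 1.68, [Ca²⁺]_in = 0.0000596 mM.
E_new = (60.5/2)·log₁₀(1.68/0.0000596) = 30.25 · (4.4501) = 134.61 mV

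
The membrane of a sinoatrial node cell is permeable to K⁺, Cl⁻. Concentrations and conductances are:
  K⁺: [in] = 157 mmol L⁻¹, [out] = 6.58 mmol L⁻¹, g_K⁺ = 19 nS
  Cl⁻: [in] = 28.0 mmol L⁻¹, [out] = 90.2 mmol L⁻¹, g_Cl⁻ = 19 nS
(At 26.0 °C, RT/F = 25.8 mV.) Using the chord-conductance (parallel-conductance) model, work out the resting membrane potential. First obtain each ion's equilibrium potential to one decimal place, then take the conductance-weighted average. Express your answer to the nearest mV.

-56 mV

E_K⁺ = (25.8/1)·ln(6.58/157) = -81.8 mV
E_Cl⁻ = (25.8/-1)·ln(90.2/28.0) = -30.2 mV
Vm = (Σ gᵢEᵢ)/(Σ gᵢ) = (19·-81.8 + 19·-30.2) / (19 + 19)
= -2128.00 / 38 = -56.00 mV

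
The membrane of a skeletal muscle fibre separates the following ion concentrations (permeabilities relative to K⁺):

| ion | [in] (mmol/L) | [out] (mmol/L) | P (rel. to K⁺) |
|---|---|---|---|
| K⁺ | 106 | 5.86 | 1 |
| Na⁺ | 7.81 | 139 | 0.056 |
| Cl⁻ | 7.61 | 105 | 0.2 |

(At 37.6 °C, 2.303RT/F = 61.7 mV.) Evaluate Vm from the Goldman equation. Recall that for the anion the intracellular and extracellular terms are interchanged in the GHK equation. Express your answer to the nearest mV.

-57 mV

Vm = 61.7 · log₁₀[(Σ P·[cation]ₒ + Σ P·[anion]ᵢ) / (Σ P·[cation]ᵢ + Σ P·[anion]ₒ)]
Numerator = 1×5.86 + 0.056×139 + 0.2×7.61 = 15.17
Denominator = 1×106 + 0.056×7.81 + 0.2×105 = 127.4
Vm = 61.7 · log₁₀(0.11901) = 61.7 × (-0.9244) = -57.04 mV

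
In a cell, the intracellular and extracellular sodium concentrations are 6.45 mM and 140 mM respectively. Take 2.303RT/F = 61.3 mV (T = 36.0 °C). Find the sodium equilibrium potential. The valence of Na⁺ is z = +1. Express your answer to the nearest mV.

82 mV

E = (61.3/z) · log₁₀([Na⁺]_out/[Na⁺]_in) with z = +1.
= (61.3/1) · log₁₀(140/6.45) = 61.30 · log₁₀(21.71)
= 61.30 · (1.3366) = 81.93 mV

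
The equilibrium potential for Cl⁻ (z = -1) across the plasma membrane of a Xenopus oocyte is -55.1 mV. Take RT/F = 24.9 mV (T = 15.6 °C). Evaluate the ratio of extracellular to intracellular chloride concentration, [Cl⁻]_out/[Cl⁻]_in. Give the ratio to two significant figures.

9.1

ln([out]/[in]) = E·z/(24.9) = -55.1 × -1 / 24.9 = 2.2129
[out]/[in] = e^(2.2129) = 9.142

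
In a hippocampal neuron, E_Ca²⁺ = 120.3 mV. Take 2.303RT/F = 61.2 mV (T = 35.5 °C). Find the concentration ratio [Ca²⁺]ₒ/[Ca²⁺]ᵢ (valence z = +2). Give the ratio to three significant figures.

log₁₀([out]/[in]) = E·z/(61.2) = 120.3 × 2 / 61.2 = 3.9314
[out]/[in] = 10^(3.9314) = 8538

8540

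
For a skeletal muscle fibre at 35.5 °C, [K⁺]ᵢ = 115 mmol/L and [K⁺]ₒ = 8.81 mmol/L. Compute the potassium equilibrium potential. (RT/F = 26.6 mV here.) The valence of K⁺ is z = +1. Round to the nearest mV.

-68 mV

E = (26.6/z) · ln([K⁺]_out/[K⁺]_in) with z = +1.
= (26.6/1) · ln(8.81/115) = 26.60 · ln(0.07661)
= 26.60 · (-2.5690) = -68.34 mV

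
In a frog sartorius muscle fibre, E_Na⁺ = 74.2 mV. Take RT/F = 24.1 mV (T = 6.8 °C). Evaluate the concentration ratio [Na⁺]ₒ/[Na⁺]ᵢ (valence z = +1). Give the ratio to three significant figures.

ln([out]/[in]) = E·z/(24.1) = 74.2 × 1 / 24.1 = 3.0788
[out]/[in] = e^(3.0788) = 21.73

21.7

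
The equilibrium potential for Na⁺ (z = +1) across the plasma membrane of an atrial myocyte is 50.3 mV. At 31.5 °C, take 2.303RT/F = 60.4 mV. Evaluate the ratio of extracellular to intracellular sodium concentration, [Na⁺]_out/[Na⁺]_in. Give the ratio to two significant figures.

6.8

log₁₀([out]/[in]) = E·z/(60.4) = 50.3 × 1 / 60.4 = 0.8328
[out]/[in] = 10^(0.8328) = 6.804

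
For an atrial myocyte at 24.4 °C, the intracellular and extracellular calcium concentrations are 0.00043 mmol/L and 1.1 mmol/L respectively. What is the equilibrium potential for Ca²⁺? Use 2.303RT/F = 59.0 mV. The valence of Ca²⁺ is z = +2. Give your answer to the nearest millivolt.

E = (59.0/z) · log₁₀([Ca²⁺]_out/[Ca²⁺]_in) with z = +2.
= (59.0/2) · log₁₀(1.1/0.00043) = 29.50 · log₁₀(2558)
= 29.50 · (3.4079) = 100.53 mV

101 mV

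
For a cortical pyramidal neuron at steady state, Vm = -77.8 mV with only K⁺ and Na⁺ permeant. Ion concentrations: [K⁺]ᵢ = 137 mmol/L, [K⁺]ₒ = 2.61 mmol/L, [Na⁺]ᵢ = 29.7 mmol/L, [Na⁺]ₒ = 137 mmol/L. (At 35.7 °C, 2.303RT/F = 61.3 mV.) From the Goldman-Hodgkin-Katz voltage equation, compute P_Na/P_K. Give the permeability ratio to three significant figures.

Let α = P_Na/P_K. GHK: Vm = 61.3·log₁₀[(Kₒ + α·Naₒ)/(Kᵢ + α·Naᵢ)].
10^(Vm/61.3) = 10^(-77.8/61.3) = 0.053806
So 0.053806·(Kᵢ + α·Naᵢ) = Kₒ + α·Naₒ → α = (0.053806·137.0 − 2.61) / (137.0 − 0.053806·29.7)
α = (7.371 − 2.61) / (137.0 − 1.598) = 4.761/135.4 = 0.03517

0.0352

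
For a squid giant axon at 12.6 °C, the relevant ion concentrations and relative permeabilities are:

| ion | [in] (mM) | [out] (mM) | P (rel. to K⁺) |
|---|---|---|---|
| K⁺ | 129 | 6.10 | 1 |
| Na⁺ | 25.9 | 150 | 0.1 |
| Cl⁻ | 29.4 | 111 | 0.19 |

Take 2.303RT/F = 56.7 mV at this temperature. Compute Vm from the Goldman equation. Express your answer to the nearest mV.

-43 mV

Vm = 56.7 · log₁₀[(Σ P·[cation]ₒ + Σ P·[anion]ᵢ) / (Σ P·[cation]ᵢ + Σ P·[anion]ₒ)]
Numerator = 1×6.10 + 0.1×150 + 0.19×29.4 = 26.69
Denominator = 1×129 + 0.1×25.9 + 0.19×111 = 152.7
Vm = 56.7 · log₁₀(0.17478) = 56.7 × (-0.7575) = -42.95 mV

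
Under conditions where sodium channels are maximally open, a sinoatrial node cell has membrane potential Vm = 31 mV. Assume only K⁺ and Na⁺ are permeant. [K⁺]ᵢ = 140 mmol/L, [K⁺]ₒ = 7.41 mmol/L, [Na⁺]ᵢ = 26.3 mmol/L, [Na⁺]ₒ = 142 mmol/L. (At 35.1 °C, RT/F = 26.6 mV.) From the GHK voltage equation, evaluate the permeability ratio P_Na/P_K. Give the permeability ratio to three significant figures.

7.66

Let α = P_Na/P_K. GHK: Vm = 26.6·ln[(Kₒ + α·Naₒ)/(Kᵢ + α·Naᵢ)].
e^(Vm/26.6) = e^(31.0/26.6) = 3.2072
So 3.2072·(Kᵢ + α·Naᵢ) = Kₒ + α·Naₒ → α = (3.2072·140.0 − 7.41) / (142.0 − 3.2072·26.3)
α = (449 − 7.41) / (142.0 − 84.35) = 441.6/57.65 = 7.66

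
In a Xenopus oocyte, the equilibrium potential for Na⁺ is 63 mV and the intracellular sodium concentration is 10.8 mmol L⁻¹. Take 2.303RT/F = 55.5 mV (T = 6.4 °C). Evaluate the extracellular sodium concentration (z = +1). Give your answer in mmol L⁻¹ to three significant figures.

147 mmol L⁻¹

Nernst: E = (55.5/1) · log₁₀([out]/[in]), so log₁₀([out]/[in]) = 63.0 × 1 / 55.5 = 1.1351.
[out]/[in] = 10^(1.1351) = 13.65.
[out] = 13.65 × 10.8 = 147.4 mmol L⁻¹.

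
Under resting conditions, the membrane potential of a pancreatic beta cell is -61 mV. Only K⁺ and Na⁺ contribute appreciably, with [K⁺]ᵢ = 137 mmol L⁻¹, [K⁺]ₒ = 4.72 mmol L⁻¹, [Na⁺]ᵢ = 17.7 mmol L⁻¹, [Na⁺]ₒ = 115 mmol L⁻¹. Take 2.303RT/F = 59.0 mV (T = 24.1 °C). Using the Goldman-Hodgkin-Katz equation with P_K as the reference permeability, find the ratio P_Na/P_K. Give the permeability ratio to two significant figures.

Let α = P_Na/P_K. GHK: Vm = 59.0·log₁₀[(Kₒ + α·Naₒ)/(Kᵢ + α·Naᵢ)].
10^(Vm/59.0) = 10^(-61.0/59.0) = 0.092491
So 0.092491·(Kᵢ + α·Naᵢ) = Kₒ + α·Naₒ → α = (0.092491·137.0 − 4.72) / (115.0 − 0.092491·17.7)
α = (12.67 − 4.72) / (115.0 − 1.637) = 7.951/113.4 = 0.07014

0.070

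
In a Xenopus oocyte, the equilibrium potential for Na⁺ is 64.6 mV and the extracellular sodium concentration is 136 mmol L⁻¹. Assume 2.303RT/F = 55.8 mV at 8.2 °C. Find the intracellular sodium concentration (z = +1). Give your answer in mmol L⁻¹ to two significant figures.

Nernst: E = (55.8/1) · log₁₀([out]/[in]), so log₁₀([out]/[in]) = 64.6 × 1 / 55.8 = 1.1577.
[out]/[in] = 10^(1.1577) = 14.38.
[in] = 136 / 14.38 = 9.459 mmol L⁻¹.

9.5 mmol L⁻¹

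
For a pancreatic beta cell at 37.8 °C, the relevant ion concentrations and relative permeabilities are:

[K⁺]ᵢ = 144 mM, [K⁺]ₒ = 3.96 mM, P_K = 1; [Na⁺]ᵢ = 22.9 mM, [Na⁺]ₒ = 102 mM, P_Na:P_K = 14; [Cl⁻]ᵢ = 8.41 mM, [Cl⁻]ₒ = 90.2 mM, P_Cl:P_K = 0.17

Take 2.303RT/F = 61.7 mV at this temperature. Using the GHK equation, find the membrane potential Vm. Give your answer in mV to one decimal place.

29.3 mV

Vm = 61.7 · log₁₀[(Σ P·[cation]ₒ + Σ P·[anion]ᵢ) / (Σ P·[cation]ᵢ + Σ P·[anion]ₒ)]
Numerator = 1×3.96 + 14×102 + 0.17×8.41 = 1433
Denominator = 1×144 + 14×22.9 + 0.17×90.2 = 479.9
Vm = 61.7 · log₁₀(2.9866) = 61.7 × (0.4752) = 29.32 mV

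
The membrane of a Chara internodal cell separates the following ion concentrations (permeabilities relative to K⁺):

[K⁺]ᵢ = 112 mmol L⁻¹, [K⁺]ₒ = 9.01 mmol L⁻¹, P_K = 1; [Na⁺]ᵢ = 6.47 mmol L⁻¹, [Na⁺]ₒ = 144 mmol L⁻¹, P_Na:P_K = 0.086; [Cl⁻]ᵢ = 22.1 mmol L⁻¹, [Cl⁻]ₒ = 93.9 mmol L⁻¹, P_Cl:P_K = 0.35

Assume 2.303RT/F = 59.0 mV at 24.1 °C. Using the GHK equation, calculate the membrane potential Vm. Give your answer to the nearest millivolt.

Vm = 59.0 · log₁₀[(Σ P·[cation]ₒ + Σ P·[anion]ᵢ) / (Σ P·[cation]ᵢ + Σ P·[anion]ₒ)]
Numerator = 1×9.01 + 0.086×144 + 0.35×22.1 = 29.13
Denominator = 1×112 + 0.086×6.47 + 0.35×93.9 = 145.4
Vm = 59.0 · log₁₀(0.20031) = 59.0 × (-0.6983) = -41.20 mV

-41 mV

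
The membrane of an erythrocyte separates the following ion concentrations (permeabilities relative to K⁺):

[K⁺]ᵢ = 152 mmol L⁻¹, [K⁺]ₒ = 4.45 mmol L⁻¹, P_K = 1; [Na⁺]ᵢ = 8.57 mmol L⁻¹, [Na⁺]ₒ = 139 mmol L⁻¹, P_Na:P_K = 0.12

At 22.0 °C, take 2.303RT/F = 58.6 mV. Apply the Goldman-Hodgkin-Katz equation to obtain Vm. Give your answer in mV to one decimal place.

Vm = 58.6 · log₁₀[(Σ P·[cation]ₒ + Σ P·[anion]ᵢ) / (Σ P·[cation]ᵢ + Σ P·[anion]ₒ)]
Numerator = 1×4.45 + 0.12×139 = 21.13
Denominator = 1×152 + 0.12×8.57 = 153
Vm = 58.6 · log₁₀(0.13808) = 58.6 × (-0.8599) = -50.39 mV

-50.4 mV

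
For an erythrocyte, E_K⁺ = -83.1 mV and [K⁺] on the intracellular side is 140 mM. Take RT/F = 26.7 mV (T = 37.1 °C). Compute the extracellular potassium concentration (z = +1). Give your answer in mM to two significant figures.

Nernst: E = (26.7/1) · ln([out]/[in]), so ln([out]/[in]) = -83.1 × 1 / 26.7 = -3.1124.
[out]/[in] = e^(-3.1124) = 0.0445.
[out] = 0.0445 × 140 = 6.229 mM.

6.2 mM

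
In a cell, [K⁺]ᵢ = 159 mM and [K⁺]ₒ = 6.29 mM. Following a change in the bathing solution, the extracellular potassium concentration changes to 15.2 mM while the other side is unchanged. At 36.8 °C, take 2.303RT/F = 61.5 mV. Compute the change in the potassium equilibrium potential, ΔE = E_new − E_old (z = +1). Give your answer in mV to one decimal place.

E_old = (61.5/1)·log₁₀(6.29/159) = -86.27 mV
E_new = (61.5/1)·log₁₀(15.2/159) = -62.70 mV
ΔE = -62.70 − (-86.27) = 23.57 mV

23.6 mV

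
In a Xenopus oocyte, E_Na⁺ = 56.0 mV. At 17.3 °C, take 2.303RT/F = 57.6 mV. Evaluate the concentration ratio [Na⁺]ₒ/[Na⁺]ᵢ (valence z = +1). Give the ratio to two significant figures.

9.4

log₁₀([out]/[in]) = E·z/(57.6) = 56.0 × 1 / 57.6 = 0.9722
[out]/[in] = 10^(0.9722) = 9.38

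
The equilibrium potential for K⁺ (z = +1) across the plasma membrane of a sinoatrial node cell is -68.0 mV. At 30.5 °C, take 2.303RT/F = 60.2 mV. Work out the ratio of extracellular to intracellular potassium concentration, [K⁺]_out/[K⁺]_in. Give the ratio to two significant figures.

log₁₀([out]/[in]) = E·z/(60.2) = -68.0 × 1 / 60.2 = -1.1296
[out]/[in] = 10^(-1.1296) = 0.0742

0.074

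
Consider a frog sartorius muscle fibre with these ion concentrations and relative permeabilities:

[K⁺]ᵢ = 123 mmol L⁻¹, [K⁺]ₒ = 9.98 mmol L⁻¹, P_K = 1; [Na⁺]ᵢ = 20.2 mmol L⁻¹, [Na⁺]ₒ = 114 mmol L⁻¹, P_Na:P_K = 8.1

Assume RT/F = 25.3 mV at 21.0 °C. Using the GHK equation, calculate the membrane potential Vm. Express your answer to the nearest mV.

Vm = 25.3 · ln[(Σ P·[cation]ₒ + Σ P·[anion]ᵢ) / (Σ P·[cation]ᵢ + Σ P·[anion]ₒ)]
Numerator = 1×9.98 + 8.1×114 = 933.4
Denominator = 1×123 + 8.1×20.2 = 286.6
Vm = 25.3 · ln(3.2565) = 25.3 × (1.1807) = 29.87 mV

30 mV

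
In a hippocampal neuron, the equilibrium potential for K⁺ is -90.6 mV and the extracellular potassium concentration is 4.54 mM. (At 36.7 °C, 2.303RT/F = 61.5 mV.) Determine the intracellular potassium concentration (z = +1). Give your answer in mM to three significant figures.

Nernst: E = (61.5/1) · log₁₀([out]/[in]), so log₁₀([out]/[in]) = -90.6 × 1 / 61.5 = -1.4732.
[out]/[in] = 10^(-1.4732) = 0.03364.
[in] = 4.54 / 0.03364 = 135 mM.

135 mM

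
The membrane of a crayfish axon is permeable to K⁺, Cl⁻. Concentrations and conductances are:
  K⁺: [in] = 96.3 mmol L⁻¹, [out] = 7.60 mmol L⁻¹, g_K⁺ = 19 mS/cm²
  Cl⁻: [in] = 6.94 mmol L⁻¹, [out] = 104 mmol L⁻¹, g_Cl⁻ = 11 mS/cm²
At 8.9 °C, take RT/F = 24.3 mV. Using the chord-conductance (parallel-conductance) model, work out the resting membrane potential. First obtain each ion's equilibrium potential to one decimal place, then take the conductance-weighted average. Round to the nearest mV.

E_K⁺ = (24.3/1)·ln(7.60/96.3) = -61.7 mV
E_Cl⁻ = (24.3/-1)·ln(104/6.94) = -65.8 mV
Vm = (Σ gᵢEᵢ)/(Σ gᵢ) = (19·-61.7 + 11·-65.8) / (19 + 11)
= -1896.10 / 30 = -63.20 mV

-63 mV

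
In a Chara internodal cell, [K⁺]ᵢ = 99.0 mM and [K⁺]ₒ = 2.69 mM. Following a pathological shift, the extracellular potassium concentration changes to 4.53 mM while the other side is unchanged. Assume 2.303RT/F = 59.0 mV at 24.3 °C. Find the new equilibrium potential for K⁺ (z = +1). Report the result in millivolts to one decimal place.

After the shift: [K⁺]_out = 4.53, [K⁺]_in = 99.0 mM.
E_new = (59.0/1)·log₁₀(4.53/99.0) = 59.00 · (-1.3395) = -79.03 mV

-79.0 mV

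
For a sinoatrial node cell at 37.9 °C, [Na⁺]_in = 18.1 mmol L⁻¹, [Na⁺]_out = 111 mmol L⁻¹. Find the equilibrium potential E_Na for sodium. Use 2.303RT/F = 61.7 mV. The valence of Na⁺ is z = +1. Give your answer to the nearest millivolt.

49 mV

E = (61.7/z) · log₁₀([Na⁺]_out/[Na⁺]_in) with z = +1.
= (61.7/1) · log₁₀(111/18.1) = 61.70 · log₁₀(6.133)
= 61.70 · (0.7876) = 48.60 mV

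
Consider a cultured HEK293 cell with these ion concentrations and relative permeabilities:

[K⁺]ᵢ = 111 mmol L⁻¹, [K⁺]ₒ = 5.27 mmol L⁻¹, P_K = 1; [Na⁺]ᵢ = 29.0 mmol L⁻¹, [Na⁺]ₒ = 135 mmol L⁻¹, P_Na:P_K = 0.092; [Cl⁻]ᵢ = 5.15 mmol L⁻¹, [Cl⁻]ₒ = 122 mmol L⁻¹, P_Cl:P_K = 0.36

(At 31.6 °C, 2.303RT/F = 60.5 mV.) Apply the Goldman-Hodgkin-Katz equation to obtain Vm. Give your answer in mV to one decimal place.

Vm = 60.5 · log₁₀[(Σ P·[cation]ₒ + Σ P·[anion]ᵢ) / (Σ P·[cation]ᵢ + Σ P·[anion]ₒ)]
Numerator = 1×5.27 + 0.092×135 + 0.36×5.15 = 19.54
Denominator = 1×111 + 0.092×29.0 + 0.36×122 = 157.6
Vm = 60.5 · log₁₀(0.12402) = 60.5 × (-0.9065) = -54.84 mV

-54.8 mV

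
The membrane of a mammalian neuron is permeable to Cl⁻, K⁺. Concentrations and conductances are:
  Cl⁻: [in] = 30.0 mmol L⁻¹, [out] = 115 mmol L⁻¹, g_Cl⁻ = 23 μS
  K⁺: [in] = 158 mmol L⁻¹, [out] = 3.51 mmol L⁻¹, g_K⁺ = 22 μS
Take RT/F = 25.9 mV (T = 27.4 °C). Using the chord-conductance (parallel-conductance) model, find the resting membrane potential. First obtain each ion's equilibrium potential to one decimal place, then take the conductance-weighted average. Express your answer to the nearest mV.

-66 mV

E_Cl⁻ = (25.9/-1)·ln(115/30.0) = -34.8 mV
E_K⁺ = (25.9/1)·ln(3.51/158) = -98.6 mV
Vm = (Σ gᵢEᵢ)/(Σ gᵢ) = (23·-34.8 + 22·-98.6) / (23 + 22)
= -2969.60 / 45 = -65.99 mV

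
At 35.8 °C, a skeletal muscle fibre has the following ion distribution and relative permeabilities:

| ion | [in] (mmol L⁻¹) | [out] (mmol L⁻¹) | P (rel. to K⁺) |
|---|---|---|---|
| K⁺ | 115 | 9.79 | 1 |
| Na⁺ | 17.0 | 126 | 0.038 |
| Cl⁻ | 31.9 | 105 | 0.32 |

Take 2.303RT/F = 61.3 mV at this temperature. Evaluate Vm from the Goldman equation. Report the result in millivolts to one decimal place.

-47.8 mV

Vm = 61.3 · log₁₀[(Σ P·[cation]ₒ + Σ P·[anion]ᵢ) / (Σ P·[cation]ᵢ + Σ P·[anion]ₒ)]
Numerator = 1×9.79 + 0.038×126 + 0.32×31.9 = 24.79
Denominator = 1×115 + 0.038×17.0 + 0.32×105 = 149.2
Vm = 61.3 · log₁₀(0.16607) = 61.3 × (-0.7797) = -47.80 mV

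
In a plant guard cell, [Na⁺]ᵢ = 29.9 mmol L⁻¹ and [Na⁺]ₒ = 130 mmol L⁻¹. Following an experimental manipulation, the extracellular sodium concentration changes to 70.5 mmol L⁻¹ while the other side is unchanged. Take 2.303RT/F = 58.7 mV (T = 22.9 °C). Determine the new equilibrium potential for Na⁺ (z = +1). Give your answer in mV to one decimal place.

After the shift: [Na⁺]_out = 70.5, [Na⁺]_in = 29.9 mmol L⁻¹.
E_new = (58.7/1)·log₁₀(70.5/29.9) = 58.70 · (0.3725) = 21.87 mV

21.9 mV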